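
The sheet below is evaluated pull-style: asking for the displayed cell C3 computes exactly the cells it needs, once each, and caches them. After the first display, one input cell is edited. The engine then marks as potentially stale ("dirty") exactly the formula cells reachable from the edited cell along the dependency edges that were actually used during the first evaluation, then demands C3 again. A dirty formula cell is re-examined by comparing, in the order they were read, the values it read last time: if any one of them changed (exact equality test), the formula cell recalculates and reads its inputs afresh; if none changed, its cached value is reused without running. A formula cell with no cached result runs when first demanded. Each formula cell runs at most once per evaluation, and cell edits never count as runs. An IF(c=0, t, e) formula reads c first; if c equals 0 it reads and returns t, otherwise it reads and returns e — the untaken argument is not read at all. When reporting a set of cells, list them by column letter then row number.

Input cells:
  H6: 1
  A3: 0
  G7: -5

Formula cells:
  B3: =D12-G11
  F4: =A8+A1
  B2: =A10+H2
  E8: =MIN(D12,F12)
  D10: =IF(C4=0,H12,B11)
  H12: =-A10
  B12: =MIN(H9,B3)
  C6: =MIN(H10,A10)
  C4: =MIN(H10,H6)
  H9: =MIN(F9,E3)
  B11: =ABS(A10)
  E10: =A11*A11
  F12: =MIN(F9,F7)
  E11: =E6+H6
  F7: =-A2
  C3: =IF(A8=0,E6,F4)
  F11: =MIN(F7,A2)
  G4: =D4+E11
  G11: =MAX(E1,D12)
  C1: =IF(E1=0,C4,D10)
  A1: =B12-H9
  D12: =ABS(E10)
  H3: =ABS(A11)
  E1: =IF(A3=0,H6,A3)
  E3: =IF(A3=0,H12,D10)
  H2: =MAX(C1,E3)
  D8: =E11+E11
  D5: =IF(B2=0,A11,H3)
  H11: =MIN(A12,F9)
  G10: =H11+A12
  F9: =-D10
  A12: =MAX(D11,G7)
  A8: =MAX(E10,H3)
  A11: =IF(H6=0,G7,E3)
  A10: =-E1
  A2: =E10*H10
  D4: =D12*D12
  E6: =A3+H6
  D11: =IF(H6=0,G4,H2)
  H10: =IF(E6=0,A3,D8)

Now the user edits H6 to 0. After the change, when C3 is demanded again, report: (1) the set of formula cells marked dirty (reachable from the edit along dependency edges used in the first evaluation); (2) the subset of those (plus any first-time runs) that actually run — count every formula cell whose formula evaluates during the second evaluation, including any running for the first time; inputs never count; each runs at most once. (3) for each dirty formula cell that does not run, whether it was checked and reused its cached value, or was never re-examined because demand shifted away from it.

The edit dirties: A1, A8, A10, A11, B3, B11, B12, C3, C4, D8, D10, D12, E1, E3, E6, E10, E11, F4, F9, G11, H3, H9, H10, H12.
21 formula cells run: A1, A8, A10, A11, B3, B12, C3, C4, D10, D12, E1, E3, E6, E10, F4, F9, G11, H3, H9, H10, H12.
Unvisited dirty nodes (no longer demanded): B11, D8, E11.
Note the branch switch — demand abandons B11, D8, E11, which are never re-examined.

First demand of the output computes:
  E1 = IF(A3=0: A3=0 -> then branch H6) = 1
  A10 = -(1) = -1
  B11 = ABS(-1) = 1
  E6 = 0 + 1 = 1
  E11 = 1 + 1 = 2
  D8 = 2 + 2 = 4
  H10 = IF(E6=0: E6=1 -> else branch D8) = 4
  C4 = MIN(4, 1) = 1
  H12 = -(-1) = 1
  D10 = IF(C4=0: C4=1 -> else branch B11) = 1
  E3 = IF(A3=0: A3=0 -> then branch H12) = 1
  A11 = IF(H6=0: H6=1 -> else branch E3) = 1
  E10 = 1 * 1 = 1
  D12 = ABS(1) = 1
  F9 = -(1) = -1
  G11 = MAX(1, 1) = 1
  B3 = 1 - 1 = 0
  H3 = ABS(1) = 1
  A8 = MAX(1, 1) = 1
  H9 = MIN(-1, 1) = -1
  B12 = MIN(-1, 0) = -1
  A1 = -1 - -1 = 0
  F4 = 1 + 0 = 1
  C3 = IF(A8=0: A8=1 -> else branch F4) = 1

After the edit, cleaning proceeds:
  E1: a read changed (H6 1->0) — executes, giving 0.
  A10: a read changed (E1 1->0) — executes, giving 0.
  B11: stays stale; no demand reaches it after the flip.
  E6: a read changed (H6 1->0) — executes, giving 0.
  E11: stays stale; no demand reaches it after the flip.
  D8: stays stale; no demand reaches it after the flip.
  H10: a read changed (E6 1->0) — executes, giving 0.
  C4: a read changed (H10 4->0; H6 1->0) — executes, giving 0.
  H12: a read changed (A10 -1->0) — executes, giving 0.
  D10: a read changed (C4 1->0) — executes, giving 0.
  E3: a read changed (H12 1->0) — executes, giving 0.
  A11: a read changed (H6 1->0; E3 1->0) — executes, giving -5.
  E10: a read changed (A11 1->-5; A11 1->-5) — executes, giving 25.
  D12: a read changed (E10 1->25) — executes, giving 25.
  F9: a read changed (D10 1->0) — executes, giving 0.
  G11: a read changed (E1 1->0; D12 1->25) — executes, giving 25.
  B3: a read changed (D12 1->25; G11 1->25) — executes, giving 0 — identical to its old value.
  H3: a read changed (A11 1->-5) — executes, giving 5.
  A8: a read changed (E10 1->25; H3 1->5) — executes, giving 25.
  H9: a read changed (F9 -1->0; E3 1->0) — executes, giving 0.
  B12: a read changed (H9 -1->0) — executes, giving 0.
  A1: a read changed (B12 -1->0; H9 -1->0) — executes, giving 0 — identical to its old value.
  F4: a read changed (A8 1->25) — executes, giving 25.
  C3: a read changed (A8 1->25; F4 1->25) — executes, giving 25.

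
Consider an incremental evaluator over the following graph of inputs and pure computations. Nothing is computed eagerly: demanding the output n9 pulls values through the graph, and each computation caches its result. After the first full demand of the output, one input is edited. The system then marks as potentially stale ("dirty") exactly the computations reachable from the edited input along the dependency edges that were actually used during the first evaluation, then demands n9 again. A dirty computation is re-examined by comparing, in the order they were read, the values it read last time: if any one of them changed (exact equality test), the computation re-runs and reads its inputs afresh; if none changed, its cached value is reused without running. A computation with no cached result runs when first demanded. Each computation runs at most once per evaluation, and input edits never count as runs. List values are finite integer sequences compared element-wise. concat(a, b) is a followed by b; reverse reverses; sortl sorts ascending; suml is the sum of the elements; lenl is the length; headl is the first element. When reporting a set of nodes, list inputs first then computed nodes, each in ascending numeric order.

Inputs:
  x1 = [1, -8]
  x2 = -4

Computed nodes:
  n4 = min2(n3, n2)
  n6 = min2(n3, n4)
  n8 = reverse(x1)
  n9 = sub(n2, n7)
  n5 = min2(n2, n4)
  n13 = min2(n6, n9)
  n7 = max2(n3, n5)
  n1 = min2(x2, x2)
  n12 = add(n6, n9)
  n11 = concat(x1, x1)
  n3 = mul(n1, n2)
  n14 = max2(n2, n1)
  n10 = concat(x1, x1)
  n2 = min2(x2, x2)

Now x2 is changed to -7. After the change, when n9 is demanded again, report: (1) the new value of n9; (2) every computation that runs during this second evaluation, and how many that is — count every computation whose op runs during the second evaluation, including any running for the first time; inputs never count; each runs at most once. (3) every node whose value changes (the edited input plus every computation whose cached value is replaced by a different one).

n9 now evaluates to -56.
Run set: n1, n2, n3, n4, n5, n7, n9 (7 run).
Changed values: x2, n1, n2, n3, n4, n5, n7, n9.

Initial pass — values computed on the first demand:
  n1 = min2(-4, -4) = -4
  n2 = min2(-4, -4) = -4
  n3 = mul(-4, -4) = 16
  n4 = min2(16, -4) = -4
  n5 = min2(-4, -4) = -4
  n7 = max2(16, -4) = 16
  n9 = sub(-4, 16) = -20

Second demand — change propagation:
  n1: re-runs because x2 -4->-7; x2 -4->-7; new result -7.
  n2: re-runs because x2 -4->-7; x2 -4->-7; new result -7.
  n3: re-runs because n1 -4->-7; n2 -4->-7; new result 49.
  n4: re-runs because n3 16->49; n2 -4->-7; new result -7.
  n5: re-runs because n2 -4->-7; n4 -4->-7; new result -7.
  n7: re-runs because n3 16->49; n5 -4->-7; new result 49.
  n9: re-runs because n2 -4->-7; n7 16->49; new result -56.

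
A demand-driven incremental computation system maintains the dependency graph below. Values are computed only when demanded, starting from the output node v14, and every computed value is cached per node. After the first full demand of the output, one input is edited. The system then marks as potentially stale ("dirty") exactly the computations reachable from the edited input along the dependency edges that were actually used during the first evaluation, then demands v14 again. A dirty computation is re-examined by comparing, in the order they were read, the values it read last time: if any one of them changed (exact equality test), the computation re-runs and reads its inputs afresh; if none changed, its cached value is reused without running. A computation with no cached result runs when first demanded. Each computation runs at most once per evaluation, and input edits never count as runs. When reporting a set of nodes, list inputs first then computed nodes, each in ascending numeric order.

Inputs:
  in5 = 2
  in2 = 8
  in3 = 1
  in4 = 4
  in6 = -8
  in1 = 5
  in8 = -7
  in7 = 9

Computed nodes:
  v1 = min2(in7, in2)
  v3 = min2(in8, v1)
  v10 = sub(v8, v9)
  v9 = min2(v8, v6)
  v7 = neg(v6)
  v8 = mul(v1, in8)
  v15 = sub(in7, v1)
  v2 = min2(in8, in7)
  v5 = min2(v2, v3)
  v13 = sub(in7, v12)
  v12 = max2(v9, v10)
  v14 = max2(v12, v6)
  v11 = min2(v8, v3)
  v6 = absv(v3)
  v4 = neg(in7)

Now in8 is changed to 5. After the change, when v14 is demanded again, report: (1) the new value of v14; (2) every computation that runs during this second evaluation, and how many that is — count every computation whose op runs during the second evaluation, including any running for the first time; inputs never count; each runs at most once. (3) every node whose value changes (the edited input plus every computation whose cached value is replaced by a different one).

New value of v14: 35.
Computations that run: v3, v6, v8, v9, v10, v12, v14 — 7 in total.
Values that change: in8, v3, v6, v8, v9, v10, v12, v14.

First evaluation (everything demanded from the output):
  v1 = min2(9, 8) = 8
  v3 = min2(-7, 8) = -7
  v6 = absv(-7) = 7
  v8 = mul(8, -7) = -56
  v9 = min2(-56, 7) = -56
  v10 = sub(-56, -56) = 0
  v12 = max2(-56, 0) = 0
  v14 = max2(0, 7) = 7

Propagation after the edit:
  v3: runs — in8 -7->5; result 5.
  v6: runs — v3 -7->5; result 5.
  v8: runs — in8 -7->5; result 40.
  v9: runs — v8 -56->40; v6 7->5; result 5.
  v10: runs — v8 -56->40; v9 -56->5; result 35.
  v12: runs — v9 -56->5; v10 0->35; result 35.
  v14: runs — v12 0->35; v6 7->5; result 35.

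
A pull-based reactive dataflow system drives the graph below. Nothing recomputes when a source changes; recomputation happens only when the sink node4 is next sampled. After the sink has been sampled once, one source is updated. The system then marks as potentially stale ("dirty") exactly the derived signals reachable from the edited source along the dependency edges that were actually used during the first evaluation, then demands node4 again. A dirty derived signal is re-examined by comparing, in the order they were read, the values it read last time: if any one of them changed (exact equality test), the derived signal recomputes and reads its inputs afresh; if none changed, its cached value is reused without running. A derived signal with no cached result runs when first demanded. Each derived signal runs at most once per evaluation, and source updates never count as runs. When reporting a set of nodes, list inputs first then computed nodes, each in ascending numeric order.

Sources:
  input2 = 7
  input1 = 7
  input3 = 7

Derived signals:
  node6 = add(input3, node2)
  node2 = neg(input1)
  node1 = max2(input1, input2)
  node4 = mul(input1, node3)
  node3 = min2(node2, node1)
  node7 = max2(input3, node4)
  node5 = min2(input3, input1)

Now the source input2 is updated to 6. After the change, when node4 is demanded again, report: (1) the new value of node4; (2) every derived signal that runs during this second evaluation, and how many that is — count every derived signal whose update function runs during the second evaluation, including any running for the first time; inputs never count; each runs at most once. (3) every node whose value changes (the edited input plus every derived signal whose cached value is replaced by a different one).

First evaluation (everything demanded from the output):
  node1 = max2(7, 7) = 7
  node2 = neg(7) = -7
  node3 = min2(-7, 7) = -7
  node4 = mul(7, -7) = -49

Propagation after the edit:
  node1: runs — input2 7->6; result 7 (same value as before).
  node3: checked — values it read are unchanged (node2 unchanged, node1 unchanged); reused cached -7 without running.
  node4: checked — values it read are unchanged (input1 unchanged, node3 unchanged); reused cached -49 without running.

Key observation: the change is absorbed at node1 — it re-runs but produces the same value, and the output's value is unchanged.

New value of node4: -49.
Derived signals that run: node1 — 1 in total.
Values that change: input2.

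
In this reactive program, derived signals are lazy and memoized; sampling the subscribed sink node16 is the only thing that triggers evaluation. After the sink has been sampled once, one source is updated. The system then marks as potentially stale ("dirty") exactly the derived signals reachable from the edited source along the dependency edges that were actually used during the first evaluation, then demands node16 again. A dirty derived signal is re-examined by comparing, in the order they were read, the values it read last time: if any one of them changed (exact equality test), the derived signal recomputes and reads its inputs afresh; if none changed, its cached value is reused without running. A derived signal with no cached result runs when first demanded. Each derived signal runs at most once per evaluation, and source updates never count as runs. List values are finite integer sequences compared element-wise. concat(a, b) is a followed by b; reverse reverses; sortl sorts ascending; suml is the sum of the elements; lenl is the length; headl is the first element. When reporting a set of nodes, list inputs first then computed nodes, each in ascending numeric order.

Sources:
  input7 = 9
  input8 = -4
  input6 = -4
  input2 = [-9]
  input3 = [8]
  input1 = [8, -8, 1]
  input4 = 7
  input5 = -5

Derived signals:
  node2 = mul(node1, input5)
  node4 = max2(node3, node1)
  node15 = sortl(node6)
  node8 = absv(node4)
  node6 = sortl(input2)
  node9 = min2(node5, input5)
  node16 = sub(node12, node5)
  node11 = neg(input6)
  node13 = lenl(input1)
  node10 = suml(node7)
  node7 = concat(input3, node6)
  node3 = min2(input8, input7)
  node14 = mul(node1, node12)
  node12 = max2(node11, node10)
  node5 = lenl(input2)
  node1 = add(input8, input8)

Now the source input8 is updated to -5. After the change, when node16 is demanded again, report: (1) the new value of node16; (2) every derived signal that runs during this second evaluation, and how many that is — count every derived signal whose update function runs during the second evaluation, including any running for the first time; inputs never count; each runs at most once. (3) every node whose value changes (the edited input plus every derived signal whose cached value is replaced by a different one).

Demanding node16 again yields 3.
0 derived signals run: none.
The nodes whose values change: input8.
Note the shortcut — input8 feeds only undemanded nodes, so no recomputation happens.

First demand of the output computes:
  node5 = lenl([-9]) = 1
  node6 = sortl([-9]) = [-9]
  node7 = concat([8], [-9]) = [8, -9]
  node10 = suml([8, -9]) = -1
  node11 = neg(-4) = 4
  node12 = max2(4, -1) = 4
  node16 = sub(4, 1) = 3

After the edit, cleaning proceeds:
  input8 only reaches undemanded nodes; the second demand re-runs nothing.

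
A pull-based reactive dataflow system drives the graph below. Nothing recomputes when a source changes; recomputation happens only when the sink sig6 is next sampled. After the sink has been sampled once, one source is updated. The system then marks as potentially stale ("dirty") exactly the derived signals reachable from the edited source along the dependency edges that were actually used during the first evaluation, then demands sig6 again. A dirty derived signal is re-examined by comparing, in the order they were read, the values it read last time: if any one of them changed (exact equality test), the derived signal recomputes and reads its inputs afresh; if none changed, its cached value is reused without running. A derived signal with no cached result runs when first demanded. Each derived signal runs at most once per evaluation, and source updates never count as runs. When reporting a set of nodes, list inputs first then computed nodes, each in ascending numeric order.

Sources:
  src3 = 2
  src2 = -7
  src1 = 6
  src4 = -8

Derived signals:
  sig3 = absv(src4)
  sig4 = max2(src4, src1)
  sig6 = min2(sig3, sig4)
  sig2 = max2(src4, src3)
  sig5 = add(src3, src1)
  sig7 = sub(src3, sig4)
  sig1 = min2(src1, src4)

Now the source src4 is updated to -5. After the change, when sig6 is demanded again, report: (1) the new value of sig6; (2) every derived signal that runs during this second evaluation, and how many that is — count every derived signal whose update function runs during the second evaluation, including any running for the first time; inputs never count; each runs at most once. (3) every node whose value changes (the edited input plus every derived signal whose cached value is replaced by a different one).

First evaluation (everything demanded from the output):
  sig3 = absv(-8) = 8
  sig4 = max2(-8, 6) = 6
  sig6 = min2(8, 6) = 6

Propagation after the edit:
  sig3: runs — src4 -8->-5; result 5.
  sig4: runs — src4 -8->-5; result 6 (same value as before).
  sig6: runs — sig3 8->5; result 5.

New value of sig6: 5.
Derived signals that run: sig3, sig4, sig6 — 3 in total.
Values that change: src4, sig3, sig6.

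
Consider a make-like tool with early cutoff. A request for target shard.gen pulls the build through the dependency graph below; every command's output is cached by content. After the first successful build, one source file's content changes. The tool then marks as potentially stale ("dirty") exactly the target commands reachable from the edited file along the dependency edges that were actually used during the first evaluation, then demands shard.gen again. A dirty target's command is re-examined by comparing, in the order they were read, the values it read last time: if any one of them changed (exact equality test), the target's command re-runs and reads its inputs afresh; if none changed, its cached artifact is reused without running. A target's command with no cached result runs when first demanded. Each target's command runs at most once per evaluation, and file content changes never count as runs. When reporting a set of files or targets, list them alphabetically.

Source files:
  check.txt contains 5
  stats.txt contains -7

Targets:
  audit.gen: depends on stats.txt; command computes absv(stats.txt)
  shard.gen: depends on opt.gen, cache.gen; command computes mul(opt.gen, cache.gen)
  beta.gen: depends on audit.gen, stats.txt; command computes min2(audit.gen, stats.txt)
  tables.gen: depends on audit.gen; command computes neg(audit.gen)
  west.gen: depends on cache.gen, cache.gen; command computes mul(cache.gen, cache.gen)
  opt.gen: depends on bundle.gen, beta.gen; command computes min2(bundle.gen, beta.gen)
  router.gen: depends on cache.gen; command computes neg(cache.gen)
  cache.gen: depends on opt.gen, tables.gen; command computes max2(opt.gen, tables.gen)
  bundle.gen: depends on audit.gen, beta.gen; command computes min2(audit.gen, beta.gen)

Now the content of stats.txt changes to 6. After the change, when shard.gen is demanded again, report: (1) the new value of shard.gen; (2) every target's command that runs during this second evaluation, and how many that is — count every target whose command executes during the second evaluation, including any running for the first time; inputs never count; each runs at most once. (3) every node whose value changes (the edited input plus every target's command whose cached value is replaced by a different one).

First demand of the output computes:
  audit.gen = absv(-7) = 7
  beta.gen = min2(7, -7) = -7
  bundle.gen = min2(7, -7) = -7
  opt.gen = min2(-7, -7) = -7
  tables.gen = neg(7) = -7
  cache.gen = max2(-7, -7) = -7
  shard.gen = mul(-7, -7) = 49

After the edit, cleaning proceeds:
  audit.gen: a read changed (stats.txt -7->6) — executes, giving 6.
  beta.gen: a read changed (audit.gen 7->6; stats.txt -7->6) — executes, giving 6.
  bundle.gen: a read changed (audit.gen 7->6; beta.gen -7->6) — executes, giving 6.
  opt.gen: a read changed (bundle.gen -7->6; beta.gen -7->6) — executes, giving 6.
  tables.gen: a read changed (audit.gen 7->6) — executes, giving -6.
  cache.gen: a read changed (opt.gen -7->6; tables.gen -7->-6) — executes, giving 6.
  shard.gen: a read changed (opt.gen -7->6; cache.gen -7->6) — executes, giving 36.

Demanding shard.gen again yields 36.
7 target commands run: audit.gen, beta.gen, bundle.gen, cache.gen, opt.gen, shard.gen, tables.gen.
The nodes whose values change: audit.gen, beta.gen, bundle.gen, cache.gen, opt.gen, shard.gen, stats.txt, tables.gen.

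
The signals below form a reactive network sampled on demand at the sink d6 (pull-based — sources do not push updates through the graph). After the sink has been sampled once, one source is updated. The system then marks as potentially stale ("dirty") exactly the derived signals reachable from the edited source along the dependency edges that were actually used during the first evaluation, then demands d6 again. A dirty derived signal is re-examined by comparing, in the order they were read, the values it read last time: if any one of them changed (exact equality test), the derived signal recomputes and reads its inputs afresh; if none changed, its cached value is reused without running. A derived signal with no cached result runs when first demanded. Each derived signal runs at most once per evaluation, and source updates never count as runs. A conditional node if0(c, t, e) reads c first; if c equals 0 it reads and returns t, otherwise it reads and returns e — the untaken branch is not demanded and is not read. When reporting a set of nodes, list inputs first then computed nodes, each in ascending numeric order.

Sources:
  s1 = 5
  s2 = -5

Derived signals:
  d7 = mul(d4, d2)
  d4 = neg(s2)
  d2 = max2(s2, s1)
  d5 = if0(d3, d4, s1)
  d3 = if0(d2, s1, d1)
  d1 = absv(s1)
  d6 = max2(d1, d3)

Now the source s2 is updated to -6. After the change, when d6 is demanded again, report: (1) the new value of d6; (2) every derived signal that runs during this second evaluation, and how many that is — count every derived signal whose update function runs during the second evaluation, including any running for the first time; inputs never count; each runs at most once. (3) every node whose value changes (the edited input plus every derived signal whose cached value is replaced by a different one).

Initial pass — values computed on the first demand:
  d1 = absv(5) = 5
  d2 = max2(-5, 5) = 5
  d3 = if0(d2=5 -> else branch d1) = 5
  d6 = max2(5, 5) = 5

Second demand — change propagation:
  d2: re-runs because s2 -5->-6; new result 5 (unchanged).
  d3: re-examined; everything it read last time is the same (d2 unchanged, d1 unchanged) — cache 5 kept, no run.
  d6: re-examined; everything it read last time is the same (d1 unchanged, d3 unchanged) — cache 5 kept, no run.

The important point: d2 recomputes to an identical value, and the output ends up unchanged.

d6 now evaluates to 5.
Run set: d2 (1 run).
Changed values: s2.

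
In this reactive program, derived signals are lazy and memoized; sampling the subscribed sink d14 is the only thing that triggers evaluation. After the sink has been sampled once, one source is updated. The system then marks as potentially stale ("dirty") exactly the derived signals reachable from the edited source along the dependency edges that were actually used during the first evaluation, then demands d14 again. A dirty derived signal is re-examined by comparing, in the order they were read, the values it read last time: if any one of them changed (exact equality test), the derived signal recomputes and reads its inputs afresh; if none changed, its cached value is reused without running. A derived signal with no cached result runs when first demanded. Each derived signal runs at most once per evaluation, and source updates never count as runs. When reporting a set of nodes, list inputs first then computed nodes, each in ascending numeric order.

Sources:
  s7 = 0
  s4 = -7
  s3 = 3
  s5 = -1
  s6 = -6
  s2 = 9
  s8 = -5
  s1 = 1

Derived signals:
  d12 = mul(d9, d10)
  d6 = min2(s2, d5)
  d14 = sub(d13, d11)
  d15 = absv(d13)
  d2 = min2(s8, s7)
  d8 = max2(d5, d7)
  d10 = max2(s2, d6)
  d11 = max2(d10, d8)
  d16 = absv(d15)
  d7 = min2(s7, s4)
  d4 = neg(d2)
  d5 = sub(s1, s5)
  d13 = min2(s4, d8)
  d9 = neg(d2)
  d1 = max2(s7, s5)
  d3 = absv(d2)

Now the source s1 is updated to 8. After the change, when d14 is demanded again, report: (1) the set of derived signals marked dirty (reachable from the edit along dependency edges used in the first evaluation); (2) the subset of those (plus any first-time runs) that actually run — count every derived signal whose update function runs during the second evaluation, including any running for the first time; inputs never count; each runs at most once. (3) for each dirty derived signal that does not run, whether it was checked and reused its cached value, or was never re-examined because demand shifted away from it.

The edit dirties: d5, d6, d8, d10, d11, d13, d14.
6 derived signals run: d5, d6, d8, d10, d11, d13.
Cache hits after checking: d14.
Note where the cutoff bites: d14 is checked, finds nothing changed, and keeps its cache.

First demand of the output computes:
  d5 = sub(1, -1) = 2
  d6 = min2(9, 2) = 2
  d7 = min2(0, -7) = -7
  d8 = max2(2, -7) = 2
  d10 = max2(9, 2) = 9
  d11 = max2(9, 2) = 9
  d13 = min2(-7, 2) = -7
  d14 = sub(-7, 9) = -16

After the edit, cleaning proceeds:
  d5: a read changed (s1 1->8) — executes, giving 9.
  d6: a read changed (d5 2->9) — executes, giving 9.
  d8: a read changed (d5 2->9) — executes, giving 9.
  d10: a read changed (d6 2->9) — executes, giving 9 — identical to its old value.
  d11: a read changed (d8 2->9) — executes, giving 9 — identical to its old value.
  d13: a read changed (d8 2->9) — executes, giving -7 — identical to its old value.
  d14: dirty, but its reads are unchanged (d13 unchanged, d11 unchanged); cached -16 stands.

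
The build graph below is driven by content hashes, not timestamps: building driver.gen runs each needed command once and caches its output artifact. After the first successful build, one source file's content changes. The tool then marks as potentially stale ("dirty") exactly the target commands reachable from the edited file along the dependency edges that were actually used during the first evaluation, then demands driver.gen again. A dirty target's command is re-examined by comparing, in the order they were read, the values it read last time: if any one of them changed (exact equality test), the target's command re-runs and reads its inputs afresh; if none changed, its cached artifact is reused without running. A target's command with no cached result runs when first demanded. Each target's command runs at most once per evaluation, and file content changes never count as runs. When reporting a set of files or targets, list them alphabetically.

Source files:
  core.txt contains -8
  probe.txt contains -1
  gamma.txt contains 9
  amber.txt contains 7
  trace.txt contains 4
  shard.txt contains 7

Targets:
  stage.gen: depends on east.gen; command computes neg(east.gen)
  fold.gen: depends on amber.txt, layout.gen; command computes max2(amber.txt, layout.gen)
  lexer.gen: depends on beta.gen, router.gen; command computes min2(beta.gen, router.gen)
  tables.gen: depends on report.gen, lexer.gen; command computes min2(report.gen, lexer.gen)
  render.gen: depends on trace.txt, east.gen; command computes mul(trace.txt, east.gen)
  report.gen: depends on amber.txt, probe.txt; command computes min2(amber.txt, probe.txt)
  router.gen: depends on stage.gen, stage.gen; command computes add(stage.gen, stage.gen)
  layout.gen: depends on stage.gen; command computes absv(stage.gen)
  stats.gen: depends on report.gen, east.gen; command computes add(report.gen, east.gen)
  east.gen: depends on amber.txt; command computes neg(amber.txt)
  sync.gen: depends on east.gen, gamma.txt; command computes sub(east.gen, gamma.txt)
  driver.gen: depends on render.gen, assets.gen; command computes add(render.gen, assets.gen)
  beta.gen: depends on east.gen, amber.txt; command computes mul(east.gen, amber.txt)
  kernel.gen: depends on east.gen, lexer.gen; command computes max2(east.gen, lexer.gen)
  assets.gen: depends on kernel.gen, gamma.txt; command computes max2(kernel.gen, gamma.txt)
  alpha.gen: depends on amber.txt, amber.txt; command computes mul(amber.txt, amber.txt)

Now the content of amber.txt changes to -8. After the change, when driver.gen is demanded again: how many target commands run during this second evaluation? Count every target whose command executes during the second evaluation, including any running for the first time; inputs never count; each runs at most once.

Initial pass — values computed on the first demand:
  east.gen = neg(7) = -7
  beta.gen = mul(-7, 7) = -49
  render.gen = mul(4, -7) = -28
  stage.gen = neg(-7) = 7
  router.gen = add(7, 7) = 14
  lexer.gen = min2(-49, 14) = -49
  kernel.gen = max2(-7, -49) = -7
  assets.gen = max2(-7, 9) = 9
  driver.gen = add(-28, 9) = -19

Second demand — change propagation:
  east.gen: re-runs because amber.txt 7->-8; new result 8.
  beta.gen: re-runs because east.gen -7->8; amber.txt 7->-8; new result -64.
  render.gen: re-runs because east.gen -7->8; new result 32.
  stage.gen: re-runs because east.gen -7->8; new result -8.
  router.gen: re-runs because stage.gen 7->-8; stage.gen 7->-8; new result -16.
  lexer.gen: re-runs because beta.gen -49->-64; router.gen 14->-16; new result -64.
  kernel.gen: re-runs because east.gen -7->8; lexer.gen -49->-64; new result 8.
  assets.gen: re-runs because kernel.gen -7->8; new result 9 (unchanged).
  driver.gen: re-runs because render.gen -28->32; new result 41.

Run set: assets.gen, beta.gen, driver.gen, east.gen, kernel.gen, lexer.gen, render.gen, router.gen, stage.gen (9 run).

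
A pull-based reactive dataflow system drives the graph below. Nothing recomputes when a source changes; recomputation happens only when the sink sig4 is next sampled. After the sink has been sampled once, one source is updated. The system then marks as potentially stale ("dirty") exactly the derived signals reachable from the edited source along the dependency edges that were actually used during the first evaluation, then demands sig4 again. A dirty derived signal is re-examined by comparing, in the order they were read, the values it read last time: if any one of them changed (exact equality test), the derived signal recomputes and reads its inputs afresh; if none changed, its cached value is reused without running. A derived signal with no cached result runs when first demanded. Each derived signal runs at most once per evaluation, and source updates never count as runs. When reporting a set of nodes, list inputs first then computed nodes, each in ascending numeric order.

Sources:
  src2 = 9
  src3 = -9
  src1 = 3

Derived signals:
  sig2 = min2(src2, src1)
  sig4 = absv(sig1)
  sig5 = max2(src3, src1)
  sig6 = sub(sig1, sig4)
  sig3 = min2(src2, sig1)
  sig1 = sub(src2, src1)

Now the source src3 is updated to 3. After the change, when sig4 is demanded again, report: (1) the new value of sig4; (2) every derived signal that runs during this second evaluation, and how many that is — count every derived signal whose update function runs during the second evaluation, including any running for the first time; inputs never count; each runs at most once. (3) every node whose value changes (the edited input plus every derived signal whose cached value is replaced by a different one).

First evaluation (everything demanded from the output):
  sig1 = sub(9, 3) = 6
  sig4 = absv(6) = 6

Propagation after the edit:
  src3 feeds no computation that the output demands — nothing is marked dirty and nothing runs.

Key observation: src3 is never demanded by the output, so the edit triggers no recomputation at all.

New value of sig4: 6.
Derived signals that run: none — 0 in total.
Values that change: src3.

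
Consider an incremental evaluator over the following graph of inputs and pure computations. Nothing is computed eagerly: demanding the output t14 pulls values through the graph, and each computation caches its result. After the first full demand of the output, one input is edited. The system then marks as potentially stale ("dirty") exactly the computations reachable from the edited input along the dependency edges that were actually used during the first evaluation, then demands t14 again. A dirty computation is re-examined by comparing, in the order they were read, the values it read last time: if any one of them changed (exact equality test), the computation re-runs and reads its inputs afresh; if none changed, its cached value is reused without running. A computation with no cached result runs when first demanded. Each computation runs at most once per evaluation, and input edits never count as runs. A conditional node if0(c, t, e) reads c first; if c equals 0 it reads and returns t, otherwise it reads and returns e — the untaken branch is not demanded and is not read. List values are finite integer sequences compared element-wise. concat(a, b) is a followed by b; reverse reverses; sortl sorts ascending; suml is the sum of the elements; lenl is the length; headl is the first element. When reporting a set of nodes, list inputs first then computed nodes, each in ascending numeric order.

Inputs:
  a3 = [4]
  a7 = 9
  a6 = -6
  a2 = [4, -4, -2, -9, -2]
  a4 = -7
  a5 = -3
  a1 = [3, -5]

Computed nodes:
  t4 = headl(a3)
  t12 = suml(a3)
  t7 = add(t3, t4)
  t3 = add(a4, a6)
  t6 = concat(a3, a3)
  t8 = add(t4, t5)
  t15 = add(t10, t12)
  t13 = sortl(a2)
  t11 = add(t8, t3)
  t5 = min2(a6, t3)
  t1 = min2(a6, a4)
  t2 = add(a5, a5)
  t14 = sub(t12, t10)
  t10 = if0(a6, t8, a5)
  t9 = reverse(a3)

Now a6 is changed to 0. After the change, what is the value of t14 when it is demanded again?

Initial pass — values computed on the first demand:
  t10 = if0(a6=-6 -> else branch a5) = -3
  t12 = suml([4]) = 4
  t14 = sub(4, -3) = 7

Second demand — change propagation:
  t3: newly demanded (no cache) — executes and yields -7.
  t4: newly demanded (no cache) — executes and yields 4.
  t5: newly demanded (no cache) — executes and yields -7.
  t8: newly demanded (no cache) — executes and yields -3.
  t10: re-runs because a6 -6->0; new result -3 (unchanged).
  t14: re-examined; everything it read last time is the same (t12 unchanged, t10 unchanged) — cache 7 kept, no run.

The important point: the flipped condition pulls in fresh nodes; t3, t4, t5, t8 run for the first time.

t14 now evaluates to 7.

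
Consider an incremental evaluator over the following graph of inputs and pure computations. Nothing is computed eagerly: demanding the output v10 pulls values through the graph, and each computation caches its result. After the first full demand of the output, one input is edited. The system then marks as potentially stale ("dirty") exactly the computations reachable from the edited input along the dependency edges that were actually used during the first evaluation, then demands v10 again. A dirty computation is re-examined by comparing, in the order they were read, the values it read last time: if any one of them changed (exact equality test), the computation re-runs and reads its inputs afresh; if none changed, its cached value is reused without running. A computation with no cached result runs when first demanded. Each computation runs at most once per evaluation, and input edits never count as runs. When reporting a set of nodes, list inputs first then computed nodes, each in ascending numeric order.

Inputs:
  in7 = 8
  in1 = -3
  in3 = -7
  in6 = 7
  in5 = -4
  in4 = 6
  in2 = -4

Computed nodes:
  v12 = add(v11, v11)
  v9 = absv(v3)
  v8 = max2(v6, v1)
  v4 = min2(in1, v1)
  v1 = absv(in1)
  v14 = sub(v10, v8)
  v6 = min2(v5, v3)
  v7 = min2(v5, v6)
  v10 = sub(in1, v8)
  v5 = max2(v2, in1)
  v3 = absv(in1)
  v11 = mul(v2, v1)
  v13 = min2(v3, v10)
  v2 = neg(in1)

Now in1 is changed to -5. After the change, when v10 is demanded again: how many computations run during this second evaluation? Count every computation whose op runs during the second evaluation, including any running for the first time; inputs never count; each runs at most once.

Run set: v1, v2, v3, v5, v6, v8, v10 (7 run).

Initial pass — values computed on the first demand:
  v1 = absv(-3) = 3
  v2 = neg(-3) = 3
  v3 = absv(-3) = 3
  v5 = max2(3, -3) = 3
  v6 = min2(3, 3) = 3
  v8 = max2(3, 3) = 3
  v10 = sub(-3, 3) = -6

Second demand — change propagation:
  v1: re-runs because in1 -3->-5; new result 5.
  v2: re-runs because in1 -3->-5; new result 5.
  v3: re-runs because in1 -3->-5; new result 5.
  v5: re-runs because v2 3->5; in1 -3->-5; new result 5.
  v6: re-runs because v5 3->5; v3 3->5; new result 5.
  v8: re-runs because v6 3->5; v1 3->5; new result 5.
  v10: re-runs because in1 -3->-5; v8 3->5; new result -10.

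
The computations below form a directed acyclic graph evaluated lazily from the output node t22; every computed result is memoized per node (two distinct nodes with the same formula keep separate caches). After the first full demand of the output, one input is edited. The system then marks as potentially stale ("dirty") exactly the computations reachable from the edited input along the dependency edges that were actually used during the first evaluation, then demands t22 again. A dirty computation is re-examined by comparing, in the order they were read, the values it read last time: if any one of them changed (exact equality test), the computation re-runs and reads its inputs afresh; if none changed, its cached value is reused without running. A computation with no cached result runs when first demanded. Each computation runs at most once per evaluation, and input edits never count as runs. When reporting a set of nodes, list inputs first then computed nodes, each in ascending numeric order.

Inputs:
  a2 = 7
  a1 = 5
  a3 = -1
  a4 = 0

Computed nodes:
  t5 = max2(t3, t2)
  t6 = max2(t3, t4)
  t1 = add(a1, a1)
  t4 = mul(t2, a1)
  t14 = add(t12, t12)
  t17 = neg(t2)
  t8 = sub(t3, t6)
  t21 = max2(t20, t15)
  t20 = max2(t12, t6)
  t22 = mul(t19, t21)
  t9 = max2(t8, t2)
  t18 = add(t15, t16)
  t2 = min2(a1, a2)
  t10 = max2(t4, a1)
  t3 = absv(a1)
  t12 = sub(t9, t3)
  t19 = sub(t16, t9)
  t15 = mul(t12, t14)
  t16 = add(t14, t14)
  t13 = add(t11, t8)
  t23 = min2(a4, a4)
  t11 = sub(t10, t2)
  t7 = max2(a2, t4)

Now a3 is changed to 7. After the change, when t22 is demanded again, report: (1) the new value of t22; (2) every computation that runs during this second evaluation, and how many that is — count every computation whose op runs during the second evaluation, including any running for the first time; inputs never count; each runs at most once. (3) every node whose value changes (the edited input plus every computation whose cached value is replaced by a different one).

Demanding t22 again yields -125.
0 computations run: none.
The nodes whose values change: a3.
Note the shortcut — nothing in the graph depends on a3 at all, so no recomputation happens.

First demand of the output computes:
  t2 = min2(5, 7) = 5
  t3 = absv(5) = 5
  t4 = mul(5, 5) = 25
  t6 = max2(5, 25) = 25
  t8 = sub(5, 25) = -20
  t9 = max2(-20, 5) = 5
  t12 = sub(5, 5) = 0
  t14 = add(0, 0) = 0
  t15 = mul(0, 0) = 0
  t16 = add(0, 0) = 0
  t19 = sub(0, 5) = -5
  t20 = max2(0, 25) = 25
  t21 = max2(25, 0) = 25
  t22 = mul(-5, 25) = -125

After the edit, cleaning proceeds:
  no node depends on a3 at all; the second demand re-runs nothing.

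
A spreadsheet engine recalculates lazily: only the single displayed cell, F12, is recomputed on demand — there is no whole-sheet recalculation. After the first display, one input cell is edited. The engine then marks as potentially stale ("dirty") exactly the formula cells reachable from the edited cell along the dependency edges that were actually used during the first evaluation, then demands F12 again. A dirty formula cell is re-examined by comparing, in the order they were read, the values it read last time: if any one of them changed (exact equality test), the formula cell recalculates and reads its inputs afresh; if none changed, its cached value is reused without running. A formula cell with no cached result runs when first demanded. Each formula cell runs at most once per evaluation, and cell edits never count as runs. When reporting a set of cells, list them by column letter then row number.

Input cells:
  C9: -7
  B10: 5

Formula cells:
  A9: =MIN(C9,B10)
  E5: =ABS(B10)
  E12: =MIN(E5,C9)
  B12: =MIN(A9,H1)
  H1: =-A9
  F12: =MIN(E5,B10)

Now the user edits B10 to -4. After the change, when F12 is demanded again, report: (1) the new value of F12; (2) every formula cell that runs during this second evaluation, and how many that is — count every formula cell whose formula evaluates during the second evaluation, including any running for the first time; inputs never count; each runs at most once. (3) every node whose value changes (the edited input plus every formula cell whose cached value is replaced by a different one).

New value of F12: -4.
Formula cells that run: E5, F12 — 2 in total.
Values that change: B10, E5, F12.

First evaluation (everything demanded from the output):
  E5 = ABS(5) = 5
  F12 = MIN(5, 5) = 5

Propagation after the edit:
  E5: runs — B10 5->-4; result 4.
  F12: runs — E5 5->4; B10 5->-4; result -4.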